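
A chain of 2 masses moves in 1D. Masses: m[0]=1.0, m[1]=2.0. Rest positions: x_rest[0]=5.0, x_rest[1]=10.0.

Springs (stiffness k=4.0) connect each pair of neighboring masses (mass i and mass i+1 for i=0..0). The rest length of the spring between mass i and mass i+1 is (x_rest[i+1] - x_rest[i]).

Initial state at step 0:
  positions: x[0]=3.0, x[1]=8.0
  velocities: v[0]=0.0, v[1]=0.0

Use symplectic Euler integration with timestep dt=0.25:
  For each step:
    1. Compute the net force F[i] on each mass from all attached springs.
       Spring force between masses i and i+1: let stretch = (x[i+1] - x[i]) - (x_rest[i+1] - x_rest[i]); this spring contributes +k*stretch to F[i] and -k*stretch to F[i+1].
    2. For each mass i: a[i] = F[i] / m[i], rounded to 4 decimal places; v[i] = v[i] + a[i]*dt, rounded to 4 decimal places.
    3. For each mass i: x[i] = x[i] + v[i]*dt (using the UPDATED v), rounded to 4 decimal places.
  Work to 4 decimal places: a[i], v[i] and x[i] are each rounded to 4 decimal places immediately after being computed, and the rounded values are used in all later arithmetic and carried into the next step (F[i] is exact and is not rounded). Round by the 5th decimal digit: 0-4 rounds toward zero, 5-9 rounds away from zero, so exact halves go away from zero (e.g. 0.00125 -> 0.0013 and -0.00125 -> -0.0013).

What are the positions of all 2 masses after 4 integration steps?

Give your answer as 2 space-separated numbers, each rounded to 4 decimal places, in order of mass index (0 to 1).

Step 0: x=[3.0000 8.0000] v=[0.0000 0.0000]
Step 1: x=[3.0000 8.0000] v=[0.0000 0.0000]
Step 2: x=[3.0000 8.0000] v=[0.0000 0.0000]
Step 3: x=[3.0000 8.0000] v=[0.0000 0.0000]
Step 4: x=[3.0000 8.0000] v=[0.0000 0.0000]

Answer: 3.0000 8.0000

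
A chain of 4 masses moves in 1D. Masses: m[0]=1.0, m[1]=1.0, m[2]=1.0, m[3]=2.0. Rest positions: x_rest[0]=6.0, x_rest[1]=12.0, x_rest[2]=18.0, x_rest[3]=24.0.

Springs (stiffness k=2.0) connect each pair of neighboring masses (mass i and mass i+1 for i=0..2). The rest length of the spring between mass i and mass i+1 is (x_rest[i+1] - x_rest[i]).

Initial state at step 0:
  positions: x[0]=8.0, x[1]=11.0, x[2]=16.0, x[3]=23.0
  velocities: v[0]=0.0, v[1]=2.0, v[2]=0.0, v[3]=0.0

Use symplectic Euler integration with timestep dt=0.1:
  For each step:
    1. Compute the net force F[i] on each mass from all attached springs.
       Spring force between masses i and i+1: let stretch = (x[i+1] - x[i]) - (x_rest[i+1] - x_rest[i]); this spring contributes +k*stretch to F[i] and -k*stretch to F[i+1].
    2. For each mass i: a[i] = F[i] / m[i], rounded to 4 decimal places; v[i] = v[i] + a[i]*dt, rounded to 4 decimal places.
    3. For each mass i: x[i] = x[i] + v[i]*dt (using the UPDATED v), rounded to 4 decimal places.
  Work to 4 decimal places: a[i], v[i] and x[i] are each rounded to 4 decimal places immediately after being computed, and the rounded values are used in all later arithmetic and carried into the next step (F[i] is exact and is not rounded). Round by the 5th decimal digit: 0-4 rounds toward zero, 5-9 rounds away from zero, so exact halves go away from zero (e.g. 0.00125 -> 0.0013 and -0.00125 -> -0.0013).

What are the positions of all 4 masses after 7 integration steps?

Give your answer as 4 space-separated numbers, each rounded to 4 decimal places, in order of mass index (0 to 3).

Answer: 6.7512 12.8971 17.1827 22.7846

Derivation:
Step 0: x=[8.0000 11.0000 16.0000 23.0000] v=[0.0000 2.0000 0.0000 0.0000]
Step 1: x=[7.9400 11.2400 16.0400 22.9900] v=[-0.6000 2.4000 0.4000 -0.1000]
Step 2: x=[7.8260 11.5100 16.1230 22.9705] v=[-1.1400 2.7000 0.8300 -0.1950]
Step 3: x=[7.6657 11.7986 16.2507 22.9425] v=[-1.6032 2.8858 1.2769 -0.2798]
Step 4: x=[7.4680 12.0936 16.4232 22.9076] v=[-1.9766 2.9496 1.7248 -0.3490]
Step 5: x=[7.2429 12.3826 16.6388 22.8679] v=[-2.2515 2.8904 2.1558 -0.3974]
Step 6: x=[7.0005 12.6540 16.8938 22.8259] v=[-2.4236 2.7137 2.5504 -0.4203]
Step 7: x=[6.7512 12.8971 17.1827 22.7846] v=[-2.4929 2.4310 2.8889 -0.4135]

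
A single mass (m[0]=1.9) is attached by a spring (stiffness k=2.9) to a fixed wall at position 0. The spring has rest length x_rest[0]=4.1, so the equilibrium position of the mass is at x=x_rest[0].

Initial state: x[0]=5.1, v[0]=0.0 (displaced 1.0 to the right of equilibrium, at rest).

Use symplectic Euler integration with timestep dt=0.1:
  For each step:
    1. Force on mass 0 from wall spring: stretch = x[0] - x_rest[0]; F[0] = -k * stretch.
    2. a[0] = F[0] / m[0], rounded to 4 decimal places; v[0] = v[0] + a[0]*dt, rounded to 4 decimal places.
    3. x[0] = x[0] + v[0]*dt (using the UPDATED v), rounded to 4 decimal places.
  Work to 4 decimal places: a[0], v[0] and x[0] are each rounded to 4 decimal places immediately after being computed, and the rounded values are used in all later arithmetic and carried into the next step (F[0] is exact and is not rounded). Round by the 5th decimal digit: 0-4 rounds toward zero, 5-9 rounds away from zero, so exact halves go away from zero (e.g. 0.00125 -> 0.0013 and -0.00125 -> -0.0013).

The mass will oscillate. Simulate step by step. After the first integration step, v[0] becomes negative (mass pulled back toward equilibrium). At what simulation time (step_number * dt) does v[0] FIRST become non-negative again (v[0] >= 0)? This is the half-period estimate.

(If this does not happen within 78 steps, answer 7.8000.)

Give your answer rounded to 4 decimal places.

Answer: 2.6000

Derivation:
Step 0: x=[5.1000] v=[0.0000]
Step 1: x=[5.0847] v=[-0.1526]
Step 2: x=[5.0544] v=[-0.3029]
Step 3: x=[5.0095] v=[-0.4486]
Step 4: x=[4.9508] v=[-0.5874]
Step 5: x=[4.8791] v=[-0.7173]
Step 6: x=[4.7955] v=[-0.8362]
Step 7: x=[4.7013] v=[-0.9424]
Step 8: x=[4.5979] v=[-1.0342]
Step 9: x=[4.4869] v=[-1.1102]
Step 10: x=[4.3700] v=[-1.1693]
Step 11: x=[4.2490] v=[-1.2105]
Step 12: x=[4.1257] v=[-1.2332]
Step 13: x=[4.0020] v=[-1.2371]
Step 14: x=[3.8798] v=[-1.2221]
Step 15: x=[3.7610] v=[-1.1885]
Step 16: x=[3.6473] v=[-1.1368]
Step 17: x=[3.5405] v=[-1.0677]
Step 18: x=[3.4423] v=[-0.9823]
Step 19: x=[3.3541] v=[-0.8819]
Step 20: x=[3.2773] v=[-0.7681]
Step 21: x=[3.2131] v=[-0.6425]
Step 22: x=[3.1624] v=[-0.5071]
Step 23: x=[3.1260] v=[-0.3640]
Step 24: x=[3.1045] v=[-0.2153]
Step 25: x=[3.0982] v=[-0.0634]
Step 26: x=[3.1072] v=[0.0895]
First v>=0 after going negative at step 26, time=2.6000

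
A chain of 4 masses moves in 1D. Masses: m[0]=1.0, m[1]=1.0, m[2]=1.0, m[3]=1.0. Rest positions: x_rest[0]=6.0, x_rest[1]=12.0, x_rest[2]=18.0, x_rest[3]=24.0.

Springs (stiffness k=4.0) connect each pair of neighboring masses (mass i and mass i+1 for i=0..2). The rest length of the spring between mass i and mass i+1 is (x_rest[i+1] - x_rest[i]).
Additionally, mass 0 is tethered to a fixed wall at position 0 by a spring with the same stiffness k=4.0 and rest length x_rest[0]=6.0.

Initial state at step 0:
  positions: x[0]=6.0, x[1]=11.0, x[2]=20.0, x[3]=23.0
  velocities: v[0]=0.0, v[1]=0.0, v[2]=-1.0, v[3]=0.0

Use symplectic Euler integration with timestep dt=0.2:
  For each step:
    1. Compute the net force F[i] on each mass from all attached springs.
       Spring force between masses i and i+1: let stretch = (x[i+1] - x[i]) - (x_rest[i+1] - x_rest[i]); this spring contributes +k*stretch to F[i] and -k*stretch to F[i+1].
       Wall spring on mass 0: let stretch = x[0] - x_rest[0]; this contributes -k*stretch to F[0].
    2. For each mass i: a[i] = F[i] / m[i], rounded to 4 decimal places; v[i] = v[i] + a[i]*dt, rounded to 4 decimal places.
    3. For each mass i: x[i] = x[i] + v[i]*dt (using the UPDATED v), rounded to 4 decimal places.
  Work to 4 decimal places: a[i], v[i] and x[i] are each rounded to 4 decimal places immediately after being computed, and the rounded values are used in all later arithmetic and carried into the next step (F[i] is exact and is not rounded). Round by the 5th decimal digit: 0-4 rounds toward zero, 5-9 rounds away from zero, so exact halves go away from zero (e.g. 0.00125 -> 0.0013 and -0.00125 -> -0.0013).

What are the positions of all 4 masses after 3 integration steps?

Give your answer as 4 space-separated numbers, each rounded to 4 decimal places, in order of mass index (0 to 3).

Step 0: x=[6.0000 11.0000 20.0000 23.0000] v=[0.0000 0.0000 -1.0000 0.0000]
Step 1: x=[5.8400 11.6400 18.8400 23.4800] v=[-0.8000 3.2000 -5.8000 2.4000]
Step 2: x=[5.6736 12.5040 17.2704 24.1776] v=[-0.8320 4.3200 -7.8480 3.4880]
Step 3: x=[5.6923 13.0378 16.0433 24.7300] v=[0.0934 2.6688 -6.1354 2.7622]

Answer: 5.6923 13.0378 16.0433 24.7300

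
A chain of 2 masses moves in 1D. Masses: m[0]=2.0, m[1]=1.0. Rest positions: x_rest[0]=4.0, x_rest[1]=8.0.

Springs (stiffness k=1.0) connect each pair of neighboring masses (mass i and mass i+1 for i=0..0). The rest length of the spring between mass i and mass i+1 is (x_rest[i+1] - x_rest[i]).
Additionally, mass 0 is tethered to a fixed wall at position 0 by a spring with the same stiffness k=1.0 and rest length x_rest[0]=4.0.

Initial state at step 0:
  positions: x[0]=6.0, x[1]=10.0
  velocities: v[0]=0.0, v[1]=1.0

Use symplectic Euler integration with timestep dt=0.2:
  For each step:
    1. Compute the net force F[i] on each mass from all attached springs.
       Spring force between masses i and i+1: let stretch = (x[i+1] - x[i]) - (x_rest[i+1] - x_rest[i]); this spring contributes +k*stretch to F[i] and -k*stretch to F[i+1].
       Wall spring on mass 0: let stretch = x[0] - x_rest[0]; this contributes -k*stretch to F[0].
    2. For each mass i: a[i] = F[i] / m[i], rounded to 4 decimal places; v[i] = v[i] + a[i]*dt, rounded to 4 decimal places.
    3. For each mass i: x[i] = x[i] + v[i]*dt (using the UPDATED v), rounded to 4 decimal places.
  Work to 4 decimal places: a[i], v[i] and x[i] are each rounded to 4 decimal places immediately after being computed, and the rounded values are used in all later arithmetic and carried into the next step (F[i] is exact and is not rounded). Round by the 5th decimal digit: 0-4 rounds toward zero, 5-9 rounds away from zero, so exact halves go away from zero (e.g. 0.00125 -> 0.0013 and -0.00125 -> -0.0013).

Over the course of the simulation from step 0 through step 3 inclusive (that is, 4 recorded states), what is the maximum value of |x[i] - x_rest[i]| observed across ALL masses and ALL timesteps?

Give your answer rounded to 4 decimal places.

Step 0: x=[6.0000 10.0000] v=[0.0000 1.0000]
Step 1: x=[5.9600 10.2000] v=[-0.2000 1.0000]
Step 2: x=[5.8856 10.3904] v=[-0.3720 0.9520]
Step 3: x=[5.7836 10.5606] v=[-0.5101 0.8510]
Max displacement = 2.5606

Answer: 2.5606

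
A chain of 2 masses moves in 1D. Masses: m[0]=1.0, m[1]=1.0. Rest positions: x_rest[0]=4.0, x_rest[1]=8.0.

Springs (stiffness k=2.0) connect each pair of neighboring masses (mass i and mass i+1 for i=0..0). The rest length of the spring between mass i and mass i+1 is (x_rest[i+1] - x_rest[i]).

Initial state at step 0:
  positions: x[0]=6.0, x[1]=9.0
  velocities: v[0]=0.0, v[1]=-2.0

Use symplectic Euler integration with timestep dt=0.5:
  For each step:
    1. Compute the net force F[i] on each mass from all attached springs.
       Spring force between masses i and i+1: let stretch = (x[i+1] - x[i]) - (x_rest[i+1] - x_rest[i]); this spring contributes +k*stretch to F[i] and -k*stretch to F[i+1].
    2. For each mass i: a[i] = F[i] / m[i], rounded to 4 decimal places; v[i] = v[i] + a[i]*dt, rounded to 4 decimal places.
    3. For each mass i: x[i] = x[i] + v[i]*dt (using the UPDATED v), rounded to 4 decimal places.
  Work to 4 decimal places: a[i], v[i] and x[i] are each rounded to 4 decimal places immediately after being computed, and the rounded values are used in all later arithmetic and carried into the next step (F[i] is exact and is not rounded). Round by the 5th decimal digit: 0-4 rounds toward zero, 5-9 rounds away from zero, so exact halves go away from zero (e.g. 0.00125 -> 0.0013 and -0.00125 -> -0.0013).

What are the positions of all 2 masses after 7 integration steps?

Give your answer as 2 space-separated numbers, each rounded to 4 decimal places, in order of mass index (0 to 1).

Answer: 2.5000 5.5000

Derivation:
Step 0: x=[6.0000 9.0000] v=[0.0000 -2.0000]
Step 1: x=[5.5000 8.5000] v=[-1.0000 -1.0000]
Step 2: x=[4.5000 8.5000] v=[-2.0000 0.0000]
Step 3: x=[3.5000 8.5000] v=[-2.0000 0.0000]
Step 4: x=[3.0000 8.0000] v=[-1.0000 -1.0000]
Step 5: x=[3.0000 7.0000] v=[0.0000 -2.0000]
Step 6: x=[3.0000 6.0000] v=[0.0000 -2.0000]
Step 7: x=[2.5000 5.5000] v=[-1.0000 -1.0000]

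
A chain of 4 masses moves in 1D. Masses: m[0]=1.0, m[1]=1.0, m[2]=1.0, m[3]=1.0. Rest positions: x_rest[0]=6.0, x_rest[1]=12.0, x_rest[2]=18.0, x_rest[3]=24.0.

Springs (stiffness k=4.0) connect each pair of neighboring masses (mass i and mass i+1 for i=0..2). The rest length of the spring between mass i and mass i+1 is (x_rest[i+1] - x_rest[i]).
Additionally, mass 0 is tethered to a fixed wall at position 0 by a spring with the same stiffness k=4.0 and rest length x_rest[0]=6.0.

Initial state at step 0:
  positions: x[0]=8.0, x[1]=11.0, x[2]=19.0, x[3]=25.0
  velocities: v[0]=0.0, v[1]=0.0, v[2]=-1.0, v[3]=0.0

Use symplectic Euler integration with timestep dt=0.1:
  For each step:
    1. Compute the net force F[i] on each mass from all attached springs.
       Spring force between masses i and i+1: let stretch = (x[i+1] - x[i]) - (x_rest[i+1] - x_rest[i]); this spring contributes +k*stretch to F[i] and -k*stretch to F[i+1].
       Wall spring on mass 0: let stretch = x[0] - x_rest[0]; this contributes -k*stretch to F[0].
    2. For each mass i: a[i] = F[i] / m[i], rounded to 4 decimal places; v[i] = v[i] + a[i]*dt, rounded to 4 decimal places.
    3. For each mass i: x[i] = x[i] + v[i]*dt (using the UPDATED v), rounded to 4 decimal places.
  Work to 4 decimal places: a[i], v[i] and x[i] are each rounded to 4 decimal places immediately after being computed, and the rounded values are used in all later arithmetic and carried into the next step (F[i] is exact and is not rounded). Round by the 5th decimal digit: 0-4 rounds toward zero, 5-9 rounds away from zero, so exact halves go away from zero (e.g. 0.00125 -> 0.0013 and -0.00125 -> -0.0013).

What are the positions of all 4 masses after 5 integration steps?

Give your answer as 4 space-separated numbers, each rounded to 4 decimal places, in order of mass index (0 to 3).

Step 0: x=[8.0000 11.0000 19.0000 25.0000] v=[0.0000 0.0000 -1.0000 0.0000]
Step 1: x=[7.8000 11.2000 18.8200 25.0000] v=[-2.0000 2.0000 -1.8000 0.0000]
Step 2: x=[7.4240 11.5688 18.5824 24.9928] v=[-3.7600 3.6880 -2.3760 -0.0720]
Step 3: x=[6.9168 12.0524 18.3207 24.9692] v=[-5.0717 4.8355 -2.6173 -0.2362]
Step 4: x=[6.3384 12.5813 18.0742 24.9196] v=[-5.7842 5.2886 -2.4652 -0.4956]
Step 5: x=[5.7562 13.0802 17.8818 24.8362] v=[-5.8224 4.9886 -1.9242 -0.8338]

Answer: 5.7562 13.0802 17.8818 24.8362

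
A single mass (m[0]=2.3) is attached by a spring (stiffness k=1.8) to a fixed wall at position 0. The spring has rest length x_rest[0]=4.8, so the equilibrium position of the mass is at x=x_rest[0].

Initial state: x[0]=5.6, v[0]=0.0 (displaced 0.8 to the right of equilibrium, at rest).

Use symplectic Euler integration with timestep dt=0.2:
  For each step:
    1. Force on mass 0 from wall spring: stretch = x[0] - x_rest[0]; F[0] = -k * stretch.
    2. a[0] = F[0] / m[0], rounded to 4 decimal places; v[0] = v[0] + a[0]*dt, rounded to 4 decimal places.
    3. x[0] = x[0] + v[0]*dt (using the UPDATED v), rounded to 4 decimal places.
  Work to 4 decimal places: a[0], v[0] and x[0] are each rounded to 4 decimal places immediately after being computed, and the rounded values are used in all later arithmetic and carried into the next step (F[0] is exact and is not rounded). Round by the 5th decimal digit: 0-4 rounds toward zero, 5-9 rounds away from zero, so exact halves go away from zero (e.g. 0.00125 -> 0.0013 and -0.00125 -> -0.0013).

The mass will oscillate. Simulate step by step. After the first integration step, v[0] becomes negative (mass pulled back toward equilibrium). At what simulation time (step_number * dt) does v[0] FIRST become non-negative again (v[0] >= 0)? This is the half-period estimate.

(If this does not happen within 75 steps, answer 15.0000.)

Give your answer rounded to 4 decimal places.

Step 0: x=[5.6000] v=[0.0000]
Step 1: x=[5.5750] v=[-0.1252]
Step 2: x=[5.5257] v=[-0.2465]
Step 3: x=[5.4537] v=[-0.3601]
Step 4: x=[5.3612] v=[-0.4624]
Step 5: x=[5.2512] v=[-0.5502]
Step 6: x=[5.1270] v=[-0.6208]
Step 7: x=[4.9926] v=[-0.6720]
Step 8: x=[4.8522] v=[-0.7021]
Step 9: x=[4.7101] v=[-0.7103]
Step 10: x=[4.5709] v=[-0.6962]
Step 11: x=[4.4388] v=[-0.6603]
Step 12: x=[4.3180] v=[-0.6038]
Step 13: x=[4.2123] v=[-0.5284]
Step 14: x=[4.1250] v=[-0.4364]
Step 15: x=[4.0589] v=[-0.3307]
Step 16: x=[4.0160] v=[-0.2147]
Step 17: x=[3.9976] v=[-0.0920]
Step 18: x=[4.0043] v=[0.0336]
First v>=0 after going negative at step 18, time=3.6000

Answer: 3.6000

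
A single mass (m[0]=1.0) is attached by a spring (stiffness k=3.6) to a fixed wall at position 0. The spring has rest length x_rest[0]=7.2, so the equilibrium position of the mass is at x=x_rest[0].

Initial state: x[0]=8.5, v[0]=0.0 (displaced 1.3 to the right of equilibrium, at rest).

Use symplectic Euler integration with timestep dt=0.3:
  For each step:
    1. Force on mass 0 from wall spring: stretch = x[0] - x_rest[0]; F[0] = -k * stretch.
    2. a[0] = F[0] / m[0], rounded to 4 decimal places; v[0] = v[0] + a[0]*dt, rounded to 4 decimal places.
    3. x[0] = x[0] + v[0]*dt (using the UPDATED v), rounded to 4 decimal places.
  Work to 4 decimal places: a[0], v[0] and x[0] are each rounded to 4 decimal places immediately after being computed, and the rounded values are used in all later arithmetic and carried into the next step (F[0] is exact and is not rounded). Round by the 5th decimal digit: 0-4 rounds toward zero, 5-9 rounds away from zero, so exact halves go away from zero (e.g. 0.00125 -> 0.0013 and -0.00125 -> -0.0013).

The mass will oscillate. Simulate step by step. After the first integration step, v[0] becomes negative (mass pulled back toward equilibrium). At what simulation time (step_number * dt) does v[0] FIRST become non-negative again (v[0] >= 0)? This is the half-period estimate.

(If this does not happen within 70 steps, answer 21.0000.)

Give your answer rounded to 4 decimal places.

Answer: 1.8000

Derivation:
Step 0: x=[8.5000] v=[0.0000]
Step 1: x=[8.0788] v=[-1.4040]
Step 2: x=[7.3729] v=[-2.3531]
Step 3: x=[6.6110] v=[-2.5398]
Step 4: x=[6.0399] v=[-1.9037]
Step 5: x=[5.8447] v=[-0.6508]
Step 6: x=[6.0886] v=[0.8129]
First v>=0 after going negative at step 6, time=1.8000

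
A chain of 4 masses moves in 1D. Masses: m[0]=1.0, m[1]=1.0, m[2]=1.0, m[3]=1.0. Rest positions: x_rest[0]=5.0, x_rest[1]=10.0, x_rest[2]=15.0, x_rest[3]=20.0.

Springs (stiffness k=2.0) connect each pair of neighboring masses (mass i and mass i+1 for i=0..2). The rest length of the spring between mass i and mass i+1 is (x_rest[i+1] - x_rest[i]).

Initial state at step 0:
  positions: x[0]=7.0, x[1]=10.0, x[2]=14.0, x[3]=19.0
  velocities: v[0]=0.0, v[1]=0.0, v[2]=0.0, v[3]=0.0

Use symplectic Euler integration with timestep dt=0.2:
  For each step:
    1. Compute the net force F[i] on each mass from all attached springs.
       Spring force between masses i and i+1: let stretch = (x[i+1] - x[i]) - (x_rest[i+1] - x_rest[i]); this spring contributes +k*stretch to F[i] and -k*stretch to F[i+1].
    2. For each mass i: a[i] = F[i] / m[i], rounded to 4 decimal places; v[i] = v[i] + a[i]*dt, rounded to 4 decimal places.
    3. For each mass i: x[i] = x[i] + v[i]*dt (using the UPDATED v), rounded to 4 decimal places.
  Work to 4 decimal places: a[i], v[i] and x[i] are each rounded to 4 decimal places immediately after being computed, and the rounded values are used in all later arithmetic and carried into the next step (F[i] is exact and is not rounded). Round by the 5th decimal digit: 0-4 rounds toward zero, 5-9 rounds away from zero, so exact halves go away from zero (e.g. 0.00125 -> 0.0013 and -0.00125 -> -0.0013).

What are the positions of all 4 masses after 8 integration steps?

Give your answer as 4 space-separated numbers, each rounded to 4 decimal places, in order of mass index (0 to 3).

Answer: 4.1052 10.3498 15.6306 19.9144

Derivation:
Step 0: x=[7.0000 10.0000 14.0000 19.0000] v=[0.0000 0.0000 0.0000 0.0000]
Step 1: x=[6.8400 10.0800 14.0800 19.0000] v=[-0.8000 0.4000 0.4000 0.0000]
Step 2: x=[6.5392 10.2208 14.2336 19.0064] v=[-1.5040 0.7040 0.7680 0.0320]
Step 3: x=[6.1329 10.3881 14.4480 19.0310] v=[-2.0314 0.8365 1.0720 0.1229]
Step 4: x=[5.6670 10.5398 14.7042 19.0889] v=[-2.3293 0.7584 1.2812 0.2897]
Step 5: x=[5.1910 10.6348 14.9781 19.1961] v=[-2.3802 0.4750 1.3693 0.5358]
Step 6: x=[4.7505 10.6418 15.2419 19.3658] v=[-2.2027 0.0348 1.3192 0.8486]
Step 7: x=[4.3813 10.5455 15.4676 19.6056] v=[-1.8462 -0.4817 1.1287 1.1990]
Step 8: x=[4.1052 10.3498 15.6306 19.9144] v=[-1.3805 -0.9785 0.8151 1.5438]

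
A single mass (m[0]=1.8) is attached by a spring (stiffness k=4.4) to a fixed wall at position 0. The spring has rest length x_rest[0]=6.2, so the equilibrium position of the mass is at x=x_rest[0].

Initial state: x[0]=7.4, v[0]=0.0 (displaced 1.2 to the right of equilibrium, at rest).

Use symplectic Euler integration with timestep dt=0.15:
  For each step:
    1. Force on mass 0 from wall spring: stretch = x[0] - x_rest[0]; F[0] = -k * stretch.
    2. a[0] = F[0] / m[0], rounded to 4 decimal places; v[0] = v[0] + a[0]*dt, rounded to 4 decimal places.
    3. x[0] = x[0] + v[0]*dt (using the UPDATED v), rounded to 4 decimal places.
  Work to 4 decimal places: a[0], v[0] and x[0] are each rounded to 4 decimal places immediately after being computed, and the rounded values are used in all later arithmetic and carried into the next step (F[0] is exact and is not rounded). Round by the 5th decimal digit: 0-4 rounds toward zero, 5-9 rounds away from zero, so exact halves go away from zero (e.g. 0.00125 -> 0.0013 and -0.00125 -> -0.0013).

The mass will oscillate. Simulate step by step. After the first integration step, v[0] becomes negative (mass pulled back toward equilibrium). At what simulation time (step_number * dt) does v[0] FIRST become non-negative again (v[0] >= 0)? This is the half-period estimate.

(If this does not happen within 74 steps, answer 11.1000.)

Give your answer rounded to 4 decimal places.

Answer: 2.1000

Derivation:
Step 0: x=[7.4000] v=[0.0000]
Step 1: x=[7.3340] v=[-0.4400]
Step 2: x=[7.2056] v=[-0.8558]
Step 3: x=[7.0219] v=[-1.2245]
Step 4: x=[6.7930] v=[-1.5259]
Step 5: x=[6.5315] v=[-1.7433]
Step 6: x=[6.2518] v=[-1.8648]
Step 7: x=[5.9692] v=[-1.8838]
Step 8: x=[5.6993] v=[-1.7992]
Step 9: x=[5.4570] v=[-1.6156]
Step 10: x=[5.2555] v=[-1.3432]
Step 11: x=[5.1060] v=[-0.9969]
Step 12: x=[5.0166] v=[-0.5958]
Step 13: x=[4.9923] v=[-0.1619]
Step 14: x=[5.0344] v=[0.2809]
First v>=0 after going negative at step 14, time=2.1000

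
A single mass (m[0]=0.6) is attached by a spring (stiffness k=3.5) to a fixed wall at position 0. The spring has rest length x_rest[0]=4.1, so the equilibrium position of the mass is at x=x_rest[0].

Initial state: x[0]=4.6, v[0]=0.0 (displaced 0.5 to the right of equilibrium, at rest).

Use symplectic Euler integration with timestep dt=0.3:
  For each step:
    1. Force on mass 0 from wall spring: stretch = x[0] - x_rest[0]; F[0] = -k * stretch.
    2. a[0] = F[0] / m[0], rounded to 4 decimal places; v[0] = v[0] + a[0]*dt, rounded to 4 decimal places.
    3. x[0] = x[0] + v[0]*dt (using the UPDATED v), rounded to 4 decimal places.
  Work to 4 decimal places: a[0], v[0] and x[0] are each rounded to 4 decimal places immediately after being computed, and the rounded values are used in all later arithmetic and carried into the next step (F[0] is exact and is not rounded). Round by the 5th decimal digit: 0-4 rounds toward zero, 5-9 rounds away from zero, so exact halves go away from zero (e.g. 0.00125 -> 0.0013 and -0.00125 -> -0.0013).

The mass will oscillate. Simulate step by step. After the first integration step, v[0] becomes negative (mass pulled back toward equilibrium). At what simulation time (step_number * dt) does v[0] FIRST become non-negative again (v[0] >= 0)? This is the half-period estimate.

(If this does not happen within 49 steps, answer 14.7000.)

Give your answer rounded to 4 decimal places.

Answer: 1.5000

Derivation:
Step 0: x=[4.6000] v=[0.0000]
Step 1: x=[4.3375] v=[-0.8750]
Step 2: x=[3.9503] v=[-1.2906]
Step 3: x=[3.6417] v=[-1.0286]
Step 4: x=[3.5737] v=[-0.2266]
Step 5: x=[3.7820] v=[0.6944]
First v>=0 after going negative at step 5, time=1.5000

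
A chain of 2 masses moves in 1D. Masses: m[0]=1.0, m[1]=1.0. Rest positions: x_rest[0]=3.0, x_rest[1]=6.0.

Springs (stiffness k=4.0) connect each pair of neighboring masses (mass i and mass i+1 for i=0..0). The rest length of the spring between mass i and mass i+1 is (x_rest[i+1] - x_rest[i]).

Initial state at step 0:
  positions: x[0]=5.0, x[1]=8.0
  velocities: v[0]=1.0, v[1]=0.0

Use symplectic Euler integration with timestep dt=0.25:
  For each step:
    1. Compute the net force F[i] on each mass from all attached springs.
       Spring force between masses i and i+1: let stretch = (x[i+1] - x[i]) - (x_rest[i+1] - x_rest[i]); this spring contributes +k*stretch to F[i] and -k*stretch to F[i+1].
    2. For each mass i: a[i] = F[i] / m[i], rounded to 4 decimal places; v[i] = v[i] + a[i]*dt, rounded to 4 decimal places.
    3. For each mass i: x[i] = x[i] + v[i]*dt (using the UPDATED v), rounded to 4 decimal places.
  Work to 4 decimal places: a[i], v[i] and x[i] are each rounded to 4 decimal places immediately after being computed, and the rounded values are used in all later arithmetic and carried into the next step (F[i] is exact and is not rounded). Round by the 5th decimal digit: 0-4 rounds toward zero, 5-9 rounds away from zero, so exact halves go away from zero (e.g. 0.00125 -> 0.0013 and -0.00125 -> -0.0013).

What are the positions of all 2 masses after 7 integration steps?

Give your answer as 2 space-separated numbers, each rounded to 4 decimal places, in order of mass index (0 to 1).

Answer: 5.6974 9.0528

Derivation:
Step 0: x=[5.0000 8.0000] v=[1.0000 0.0000]
Step 1: x=[5.2500 8.0000] v=[1.0000 0.0000]
Step 2: x=[5.4375 8.0625] v=[0.7500 0.2500]
Step 3: x=[5.5313 8.2188] v=[0.3750 0.6250]
Step 4: x=[5.5469 8.4532] v=[0.0625 0.9375]
Step 5: x=[5.5391 8.7110] v=[-0.0312 1.0312]
Step 6: x=[5.5743 8.9258] v=[0.1407 0.8593]
Step 7: x=[5.6974 9.0528] v=[0.4922 0.5078]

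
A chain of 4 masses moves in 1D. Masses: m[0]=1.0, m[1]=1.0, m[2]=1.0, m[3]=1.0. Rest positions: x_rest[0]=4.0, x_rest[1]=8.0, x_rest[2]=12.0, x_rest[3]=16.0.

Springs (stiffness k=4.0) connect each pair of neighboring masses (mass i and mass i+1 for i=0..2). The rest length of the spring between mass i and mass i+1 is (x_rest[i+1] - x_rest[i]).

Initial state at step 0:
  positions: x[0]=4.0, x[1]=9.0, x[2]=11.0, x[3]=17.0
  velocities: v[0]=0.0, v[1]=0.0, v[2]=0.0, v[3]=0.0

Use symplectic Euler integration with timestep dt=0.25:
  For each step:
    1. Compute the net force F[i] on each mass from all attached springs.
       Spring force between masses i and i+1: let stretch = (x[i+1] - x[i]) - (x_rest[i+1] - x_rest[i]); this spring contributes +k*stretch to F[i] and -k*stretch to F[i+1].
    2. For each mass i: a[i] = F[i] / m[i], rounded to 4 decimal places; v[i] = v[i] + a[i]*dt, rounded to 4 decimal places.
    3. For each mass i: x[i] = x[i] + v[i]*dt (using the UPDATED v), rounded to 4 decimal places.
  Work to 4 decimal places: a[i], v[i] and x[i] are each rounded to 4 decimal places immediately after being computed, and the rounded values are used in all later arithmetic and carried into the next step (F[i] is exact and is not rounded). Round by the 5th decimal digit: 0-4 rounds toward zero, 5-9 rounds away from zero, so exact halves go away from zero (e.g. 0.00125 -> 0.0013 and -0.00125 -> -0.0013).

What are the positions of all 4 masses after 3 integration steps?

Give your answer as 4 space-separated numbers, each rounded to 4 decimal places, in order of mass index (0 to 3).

Step 0: x=[4.0000 9.0000 11.0000 17.0000] v=[0.0000 0.0000 0.0000 0.0000]
Step 1: x=[4.2500 8.2500 12.0000 16.5000] v=[1.0000 -3.0000 4.0000 -2.0000]
Step 2: x=[4.5000 7.4375 13.1875 15.8750] v=[1.0000 -3.2500 4.7500 -2.5000]
Step 3: x=[4.4844 7.3281 13.6094 15.5781] v=[-0.0625 -0.4375 1.6875 -1.1875]

Answer: 4.4844 7.3281 13.6094 15.5781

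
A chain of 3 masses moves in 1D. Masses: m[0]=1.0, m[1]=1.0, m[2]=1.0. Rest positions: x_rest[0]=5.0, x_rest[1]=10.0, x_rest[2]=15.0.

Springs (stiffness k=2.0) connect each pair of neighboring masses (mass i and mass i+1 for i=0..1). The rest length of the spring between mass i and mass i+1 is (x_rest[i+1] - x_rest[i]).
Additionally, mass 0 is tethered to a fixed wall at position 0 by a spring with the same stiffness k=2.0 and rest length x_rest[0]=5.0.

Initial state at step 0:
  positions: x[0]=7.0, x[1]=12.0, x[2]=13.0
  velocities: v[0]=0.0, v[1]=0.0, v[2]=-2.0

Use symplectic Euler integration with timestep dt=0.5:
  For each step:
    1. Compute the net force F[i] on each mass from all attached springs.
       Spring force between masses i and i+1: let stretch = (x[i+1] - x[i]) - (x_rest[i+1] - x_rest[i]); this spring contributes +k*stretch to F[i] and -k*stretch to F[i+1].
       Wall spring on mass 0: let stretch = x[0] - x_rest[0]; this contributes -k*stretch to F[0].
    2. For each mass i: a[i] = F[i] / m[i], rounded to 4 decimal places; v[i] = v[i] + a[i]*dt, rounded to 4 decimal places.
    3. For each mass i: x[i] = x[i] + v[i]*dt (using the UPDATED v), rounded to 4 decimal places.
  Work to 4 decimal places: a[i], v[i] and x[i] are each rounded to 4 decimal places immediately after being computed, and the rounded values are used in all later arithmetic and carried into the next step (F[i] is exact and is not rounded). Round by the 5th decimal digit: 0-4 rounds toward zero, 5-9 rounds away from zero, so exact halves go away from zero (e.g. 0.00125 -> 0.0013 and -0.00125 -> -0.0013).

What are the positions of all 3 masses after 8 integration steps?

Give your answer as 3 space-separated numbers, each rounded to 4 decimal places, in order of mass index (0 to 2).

Step 0: x=[7.0000 12.0000 13.0000] v=[0.0000 0.0000 -2.0000]
Step 1: x=[6.0000 10.0000 14.0000] v=[-2.0000 -4.0000 2.0000]
Step 2: x=[4.0000 8.0000 15.5000] v=[-4.0000 -4.0000 3.0000]
Step 3: x=[2.0000 7.7500 15.7500] v=[-4.0000 -0.5000 0.5000]
Step 4: x=[1.8750 8.6250 14.5000] v=[-0.2500 1.7500 -2.5000]
Step 5: x=[4.1875 9.0625 12.8125] v=[4.6250 0.8750 -3.3750]
Step 6: x=[6.8438 8.9375 11.7500] v=[5.3125 -0.2500 -2.1250]
Step 7: x=[7.1250 9.1719 11.7813] v=[0.5624 0.4688 0.0625]
Step 8: x=[4.8672 9.6876 13.0079] v=[-4.5157 1.0313 2.4531]

Answer: 4.8672 9.6876 13.0079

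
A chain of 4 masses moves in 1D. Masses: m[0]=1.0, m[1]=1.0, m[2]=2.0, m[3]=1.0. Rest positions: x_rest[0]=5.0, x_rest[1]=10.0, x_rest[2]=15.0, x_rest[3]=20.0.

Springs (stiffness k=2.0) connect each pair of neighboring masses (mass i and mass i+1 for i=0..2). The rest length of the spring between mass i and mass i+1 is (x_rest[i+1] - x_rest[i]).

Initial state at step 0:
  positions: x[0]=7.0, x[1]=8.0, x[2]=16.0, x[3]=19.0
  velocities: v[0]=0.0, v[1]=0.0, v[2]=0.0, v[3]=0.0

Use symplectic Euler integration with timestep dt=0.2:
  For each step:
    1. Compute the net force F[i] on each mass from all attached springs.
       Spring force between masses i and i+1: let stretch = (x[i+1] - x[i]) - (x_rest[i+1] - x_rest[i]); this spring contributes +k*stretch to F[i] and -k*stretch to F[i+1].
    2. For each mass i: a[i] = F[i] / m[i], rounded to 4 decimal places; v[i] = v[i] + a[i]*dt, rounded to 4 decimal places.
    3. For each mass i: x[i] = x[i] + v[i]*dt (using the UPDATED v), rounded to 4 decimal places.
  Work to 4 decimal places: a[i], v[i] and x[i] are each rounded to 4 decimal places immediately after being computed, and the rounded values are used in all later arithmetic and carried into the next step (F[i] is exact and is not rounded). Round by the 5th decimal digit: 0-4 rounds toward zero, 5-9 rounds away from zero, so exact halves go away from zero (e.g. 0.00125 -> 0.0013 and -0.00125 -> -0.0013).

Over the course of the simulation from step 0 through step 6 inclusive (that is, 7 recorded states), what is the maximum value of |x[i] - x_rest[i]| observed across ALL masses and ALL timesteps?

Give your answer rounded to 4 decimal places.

Answer: 2.8190

Derivation:
Step 0: x=[7.0000 8.0000 16.0000 19.0000] v=[0.0000 0.0000 0.0000 0.0000]
Step 1: x=[6.6800 8.5600 15.8000 19.1600] v=[-1.6000 2.8000 -1.0000 0.8000]
Step 2: x=[6.1104 9.5488 15.4448 19.4512] v=[-2.8480 4.9440 -1.7760 1.4560]
Step 3: x=[5.4159 10.7342 15.0140 19.8219] v=[-3.4726 5.9270 -2.1539 1.8534]
Step 4: x=[4.7468 11.8365 14.6043 20.2079] v=[-3.3453 5.5116 -2.0483 1.9302]
Step 5: x=[4.2449 12.5931 14.3081 20.5457] v=[-2.5094 3.7828 -1.4811 1.6888]
Step 6: x=[4.0109 12.8190 14.1928 20.7845] v=[-1.1701 1.1295 -0.5766 1.1938]
Max displacement = 2.8190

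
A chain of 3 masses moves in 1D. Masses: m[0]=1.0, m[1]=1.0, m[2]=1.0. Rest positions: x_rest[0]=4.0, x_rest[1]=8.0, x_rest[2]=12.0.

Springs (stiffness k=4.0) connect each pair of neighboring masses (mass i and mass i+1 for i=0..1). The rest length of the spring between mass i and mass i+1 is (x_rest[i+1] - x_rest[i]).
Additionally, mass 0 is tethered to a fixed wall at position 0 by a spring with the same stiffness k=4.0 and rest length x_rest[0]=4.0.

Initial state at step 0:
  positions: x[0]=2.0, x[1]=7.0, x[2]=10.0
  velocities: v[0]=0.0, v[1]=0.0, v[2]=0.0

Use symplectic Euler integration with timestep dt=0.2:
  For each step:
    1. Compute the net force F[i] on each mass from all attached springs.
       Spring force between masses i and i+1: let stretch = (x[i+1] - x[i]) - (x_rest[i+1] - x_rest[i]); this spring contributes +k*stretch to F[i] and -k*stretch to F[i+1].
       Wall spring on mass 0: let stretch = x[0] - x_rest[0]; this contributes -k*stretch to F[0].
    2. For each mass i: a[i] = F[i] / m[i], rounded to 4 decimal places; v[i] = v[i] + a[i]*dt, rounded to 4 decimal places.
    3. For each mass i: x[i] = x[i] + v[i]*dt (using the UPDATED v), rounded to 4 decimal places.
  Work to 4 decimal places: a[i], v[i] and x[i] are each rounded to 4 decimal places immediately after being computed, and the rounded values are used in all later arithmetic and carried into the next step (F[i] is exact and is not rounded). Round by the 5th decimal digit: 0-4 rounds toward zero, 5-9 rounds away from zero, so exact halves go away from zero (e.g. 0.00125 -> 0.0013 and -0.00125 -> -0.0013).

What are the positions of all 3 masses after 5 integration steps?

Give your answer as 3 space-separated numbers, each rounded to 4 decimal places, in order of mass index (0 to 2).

Step 0: x=[2.0000 7.0000 10.0000] v=[0.0000 0.0000 0.0000]
Step 1: x=[2.4800 6.6800 10.1600] v=[2.4000 -1.6000 0.8000]
Step 2: x=[3.2352 6.2448 10.4032] v=[3.7760 -2.1760 1.2160]
Step 3: x=[3.9543 5.9934 10.6211] v=[3.5955 -1.2570 1.0893]
Step 4: x=[4.3670 6.1562 10.7385] v=[2.0633 0.8139 0.5871]
Step 5: x=[4.3672 6.7659 10.7628] v=[0.0011 3.0484 0.1213]

Answer: 4.3672 6.7659 10.7628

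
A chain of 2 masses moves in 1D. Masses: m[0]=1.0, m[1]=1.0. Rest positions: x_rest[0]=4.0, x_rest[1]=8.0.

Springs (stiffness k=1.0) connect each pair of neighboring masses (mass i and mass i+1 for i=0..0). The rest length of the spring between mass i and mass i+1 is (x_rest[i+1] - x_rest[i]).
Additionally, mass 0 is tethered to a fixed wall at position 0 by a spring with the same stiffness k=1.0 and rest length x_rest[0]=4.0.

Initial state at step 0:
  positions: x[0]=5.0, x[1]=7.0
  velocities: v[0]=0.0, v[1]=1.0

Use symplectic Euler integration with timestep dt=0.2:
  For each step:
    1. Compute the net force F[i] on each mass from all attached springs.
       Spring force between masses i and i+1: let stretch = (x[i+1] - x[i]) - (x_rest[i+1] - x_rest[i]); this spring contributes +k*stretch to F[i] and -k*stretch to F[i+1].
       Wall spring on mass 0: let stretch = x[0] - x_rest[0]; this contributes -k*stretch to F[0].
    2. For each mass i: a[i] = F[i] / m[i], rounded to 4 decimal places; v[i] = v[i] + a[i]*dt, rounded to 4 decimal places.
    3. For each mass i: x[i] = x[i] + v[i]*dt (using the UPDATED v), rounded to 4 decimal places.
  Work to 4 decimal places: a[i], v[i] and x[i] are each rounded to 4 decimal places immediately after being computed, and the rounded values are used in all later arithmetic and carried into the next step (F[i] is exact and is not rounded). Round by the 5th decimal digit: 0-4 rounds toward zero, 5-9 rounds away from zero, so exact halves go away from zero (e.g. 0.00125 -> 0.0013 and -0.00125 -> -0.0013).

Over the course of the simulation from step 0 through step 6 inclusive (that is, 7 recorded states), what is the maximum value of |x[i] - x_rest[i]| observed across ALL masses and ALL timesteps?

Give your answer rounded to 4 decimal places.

Step 0: x=[5.0000 7.0000] v=[0.0000 1.0000]
Step 1: x=[4.8800 7.2800] v=[-0.6000 1.4000]
Step 2: x=[4.6608 7.6240] v=[-1.0960 1.7200]
Step 3: x=[4.3737 8.0095] v=[-1.4355 1.9274]
Step 4: x=[4.0571 8.4095] v=[-1.5831 2.0002]
Step 5: x=[3.7523 8.7954] v=[-1.5240 1.9297]
Step 6: x=[3.4991 9.1396] v=[-1.2658 1.7211]
Max displacement = 1.1396

Answer: 1.1396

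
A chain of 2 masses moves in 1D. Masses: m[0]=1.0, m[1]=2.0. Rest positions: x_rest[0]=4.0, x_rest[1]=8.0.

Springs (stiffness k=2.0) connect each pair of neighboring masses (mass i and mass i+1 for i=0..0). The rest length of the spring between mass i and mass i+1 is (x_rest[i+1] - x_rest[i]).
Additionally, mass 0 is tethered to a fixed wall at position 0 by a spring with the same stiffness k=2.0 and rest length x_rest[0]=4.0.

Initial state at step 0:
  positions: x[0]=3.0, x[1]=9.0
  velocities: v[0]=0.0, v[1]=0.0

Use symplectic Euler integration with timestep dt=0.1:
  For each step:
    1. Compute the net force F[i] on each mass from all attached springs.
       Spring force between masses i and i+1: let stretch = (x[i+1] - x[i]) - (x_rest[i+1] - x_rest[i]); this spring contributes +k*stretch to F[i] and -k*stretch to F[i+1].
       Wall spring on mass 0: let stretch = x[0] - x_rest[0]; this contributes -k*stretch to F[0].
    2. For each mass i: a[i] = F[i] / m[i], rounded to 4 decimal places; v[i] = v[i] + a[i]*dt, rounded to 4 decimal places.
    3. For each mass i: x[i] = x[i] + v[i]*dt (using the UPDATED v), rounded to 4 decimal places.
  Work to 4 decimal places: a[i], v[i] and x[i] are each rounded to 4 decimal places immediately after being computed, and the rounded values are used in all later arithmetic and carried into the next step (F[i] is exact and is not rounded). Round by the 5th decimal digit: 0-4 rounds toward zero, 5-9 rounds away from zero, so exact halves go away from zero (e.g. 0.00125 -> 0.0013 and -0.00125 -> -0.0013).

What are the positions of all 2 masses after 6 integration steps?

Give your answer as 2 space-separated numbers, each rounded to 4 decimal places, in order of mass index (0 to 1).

Answer: 4.0746 8.6331

Derivation:
Step 0: x=[3.0000 9.0000] v=[0.0000 0.0000]
Step 1: x=[3.0600 8.9800] v=[0.6000 -0.2000]
Step 2: x=[3.1772 8.9408] v=[1.1720 -0.3920]
Step 3: x=[3.3461 8.8840] v=[1.6893 -0.5684]
Step 4: x=[3.5589 8.8118] v=[2.1277 -0.7222]
Step 5: x=[3.8056 8.7271] v=[2.4665 -0.8475]
Step 6: x=[4.0746 8.6331] v=[2.6897 -0.9397]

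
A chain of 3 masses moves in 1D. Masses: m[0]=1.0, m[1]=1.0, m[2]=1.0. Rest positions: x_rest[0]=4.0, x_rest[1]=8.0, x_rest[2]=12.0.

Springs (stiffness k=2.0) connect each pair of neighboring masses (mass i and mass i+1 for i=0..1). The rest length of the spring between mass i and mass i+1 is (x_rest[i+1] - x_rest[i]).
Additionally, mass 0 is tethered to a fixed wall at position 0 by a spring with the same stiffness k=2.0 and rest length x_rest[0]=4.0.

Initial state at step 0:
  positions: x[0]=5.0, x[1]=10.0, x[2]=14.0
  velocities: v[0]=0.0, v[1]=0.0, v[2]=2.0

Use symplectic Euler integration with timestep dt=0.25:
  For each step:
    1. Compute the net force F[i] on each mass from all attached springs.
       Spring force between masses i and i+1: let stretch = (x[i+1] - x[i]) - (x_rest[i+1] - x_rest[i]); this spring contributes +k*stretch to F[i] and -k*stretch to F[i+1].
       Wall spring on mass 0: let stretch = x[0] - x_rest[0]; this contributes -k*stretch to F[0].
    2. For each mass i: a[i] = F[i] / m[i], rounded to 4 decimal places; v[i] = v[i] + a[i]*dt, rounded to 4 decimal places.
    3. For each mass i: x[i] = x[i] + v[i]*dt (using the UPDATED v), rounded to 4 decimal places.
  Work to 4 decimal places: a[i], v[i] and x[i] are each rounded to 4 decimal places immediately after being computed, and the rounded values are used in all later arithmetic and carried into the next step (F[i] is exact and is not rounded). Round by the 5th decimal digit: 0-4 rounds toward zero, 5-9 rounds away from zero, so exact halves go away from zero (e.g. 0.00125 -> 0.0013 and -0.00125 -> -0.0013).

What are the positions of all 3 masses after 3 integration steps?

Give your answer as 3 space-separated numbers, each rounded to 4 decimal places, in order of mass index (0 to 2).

Answer: 4.9375 9.6211 15.1934

Derivation:
Step 0: x=[5.0000 10.0000 14.0000] v=[0.0000 0.0000 2.0000]
Step 1: x=[5.0000 9.8750 14.5000] v=[0.0000 -0.5000 2.0000]
Step 2: x=[4.9844 9.7188 14.9219] v=[-0.0625 -0.6250 1.6875]
Step 3: x=[4.9375 9.6211 15.1934] v=[-0.1875 -0.3907 1.0860]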